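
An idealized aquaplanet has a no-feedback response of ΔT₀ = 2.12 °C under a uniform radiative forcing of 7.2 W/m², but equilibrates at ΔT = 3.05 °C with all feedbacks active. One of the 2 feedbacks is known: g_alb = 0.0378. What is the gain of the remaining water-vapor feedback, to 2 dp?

0.27

Amplification A = ΔT/ΔT₀ = 3.05/2.12 = 1.439.
Total gain g = 1 − 1/A = 1 − 1/1.439 = 0.3051.
The known gain is 0.0378.
g_wv = 0.3051 − 0.0378 = 0.27.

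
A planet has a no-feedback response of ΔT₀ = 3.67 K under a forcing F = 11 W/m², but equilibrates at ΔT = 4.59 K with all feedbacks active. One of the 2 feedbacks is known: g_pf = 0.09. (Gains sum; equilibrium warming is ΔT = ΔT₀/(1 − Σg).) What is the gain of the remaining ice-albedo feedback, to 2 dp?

Amplification A = ΔT/ΔT₀ = 4.59/3.67 = 1.251.
Total gain g = 1 − 1/A = 1 − 1/1.251 = 0.2006.
The known gain is 0.09.
g_ice = 0.2006 − 0.09 = 0.11.

0.11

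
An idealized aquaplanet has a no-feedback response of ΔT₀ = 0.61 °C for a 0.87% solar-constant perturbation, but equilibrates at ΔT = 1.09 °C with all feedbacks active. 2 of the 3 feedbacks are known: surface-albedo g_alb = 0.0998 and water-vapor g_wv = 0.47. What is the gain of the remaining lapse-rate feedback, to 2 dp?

-0.13

Amplification A = ΔT/ΔT₀ = 1.09/0.61 = 1.787.
Total gain g = 1 − 1/A = 1 − 1/1.787 = 0.4404.
Known gains sum to 0.0998 + 0.47 = 0.5698.
g_lr = 0.4404 − 0.5698 = -0.13.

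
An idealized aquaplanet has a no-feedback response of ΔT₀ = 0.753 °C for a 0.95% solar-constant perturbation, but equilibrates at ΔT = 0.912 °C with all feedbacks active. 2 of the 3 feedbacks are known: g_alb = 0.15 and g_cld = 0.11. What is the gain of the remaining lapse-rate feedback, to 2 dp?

Amplification A = ΔT/ΔT₀ = 0.912/0.753 = 1.211.
Total gain g = 1 − 1/A = 1 − 1/1.211 = 0.1742.
Known gains sum to 0.15 + 0.11 = 0.26.
g_lr = 0.1742 − 0.26 = -0.09.

-0.09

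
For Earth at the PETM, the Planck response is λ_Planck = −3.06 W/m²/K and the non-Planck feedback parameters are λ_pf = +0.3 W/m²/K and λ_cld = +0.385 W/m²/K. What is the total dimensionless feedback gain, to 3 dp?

0.224

Convert to gains: g_pf = 0.3/3.06 = 0.09804; g_cld = 0.385/3.06 = 0.1258.
Total gain g = 0.22384.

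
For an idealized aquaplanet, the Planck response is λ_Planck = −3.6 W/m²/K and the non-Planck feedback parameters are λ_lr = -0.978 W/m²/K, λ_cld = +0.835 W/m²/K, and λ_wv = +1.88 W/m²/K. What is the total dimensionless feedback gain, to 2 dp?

0.48

Convert to gains: g_lr = -0.978/3.6 = -0.2717; g_cld = 0.835/3.6 = 0.2319; g_wv = 1.88/3.6 = 0.5222.
Total gain g = 0.4824.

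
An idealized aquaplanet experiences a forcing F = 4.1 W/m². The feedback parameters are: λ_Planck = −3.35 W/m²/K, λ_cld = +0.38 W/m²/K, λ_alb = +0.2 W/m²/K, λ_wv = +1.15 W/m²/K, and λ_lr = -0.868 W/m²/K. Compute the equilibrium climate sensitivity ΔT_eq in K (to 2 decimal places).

1.65 K

Net feedback parameter λ = (−3.35) + (+0.38) + (+0.2) + (+1.15) + (-0.868) = -2.488 W/m²/K.
ΔT = −F/λ = −4.1/(-2.488) = 1.65 K.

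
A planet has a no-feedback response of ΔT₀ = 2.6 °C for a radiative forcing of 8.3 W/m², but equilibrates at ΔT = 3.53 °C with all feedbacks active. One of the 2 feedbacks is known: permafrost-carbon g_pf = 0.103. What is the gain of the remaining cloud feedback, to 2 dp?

Amplification A = ΔT/ΔT₀ = 3.53/2.6 = 1.358.
Total gain g = 1 − 1/A = 1 − 1/1.358 = 0.2636.
The known gain is 0.103.
g_cld = 0.2636 − 0.103 = 0.16.

0.16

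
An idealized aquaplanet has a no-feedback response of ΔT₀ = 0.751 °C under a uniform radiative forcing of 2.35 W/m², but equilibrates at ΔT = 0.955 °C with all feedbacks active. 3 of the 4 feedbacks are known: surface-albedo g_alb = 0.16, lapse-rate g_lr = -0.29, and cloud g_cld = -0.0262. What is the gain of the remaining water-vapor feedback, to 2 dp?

Amplification A = ΔT/ΔT₀ = 0.955/0.751 = 1.272.
Total gain g = 1 − 1/A = 1 − 1/1.272 = 0.2138.
Known gains sum to 0.16 − 0.29 − 0.0262 = -0.1562.
g_wv = 0.2138 + 0.1562 = 0.37.

0.37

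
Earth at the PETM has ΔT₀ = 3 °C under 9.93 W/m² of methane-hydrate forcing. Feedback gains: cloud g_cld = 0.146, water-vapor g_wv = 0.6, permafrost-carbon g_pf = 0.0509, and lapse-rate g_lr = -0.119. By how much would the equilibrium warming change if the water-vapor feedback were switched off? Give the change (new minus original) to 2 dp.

Original: g = 0.6779, ΔT = 3/(1−0.6779) = 9.3139 °C.
Without water-vapor: g' = 0.0779, ΔT' = 3/(1−0.0779) = 3.2534 °C.
Change = 3.2534 − 9.3139 = -6.06 °C.

-6.06 °C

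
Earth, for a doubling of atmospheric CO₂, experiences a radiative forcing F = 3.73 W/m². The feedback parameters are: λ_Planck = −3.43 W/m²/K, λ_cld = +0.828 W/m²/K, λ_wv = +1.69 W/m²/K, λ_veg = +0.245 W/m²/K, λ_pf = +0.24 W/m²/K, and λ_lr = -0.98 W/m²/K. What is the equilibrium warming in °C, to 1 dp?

Net feedback parameter λ = (−3.43) + (+0.828) + (+1.69) + (+0.245) + (+0.24) + (-0.98) = -1.407 W/m²/K.
ΔT = −F/λ = −3.73/(-1.407) = 2.7 °C.

2.7 °C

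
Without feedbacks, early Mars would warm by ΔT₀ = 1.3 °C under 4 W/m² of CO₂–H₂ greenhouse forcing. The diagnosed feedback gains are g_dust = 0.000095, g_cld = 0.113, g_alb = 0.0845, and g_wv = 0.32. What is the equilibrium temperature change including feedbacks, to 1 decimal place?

2.7 °C

Total gain g = 0.000095 + 0.113 + 0.0845 + 0.32 = 0.517595.
Amplification A = 1/(1 − 0.517595) = 2.073.
ΔT = 1.3 × 2.073 = 2.7 °C.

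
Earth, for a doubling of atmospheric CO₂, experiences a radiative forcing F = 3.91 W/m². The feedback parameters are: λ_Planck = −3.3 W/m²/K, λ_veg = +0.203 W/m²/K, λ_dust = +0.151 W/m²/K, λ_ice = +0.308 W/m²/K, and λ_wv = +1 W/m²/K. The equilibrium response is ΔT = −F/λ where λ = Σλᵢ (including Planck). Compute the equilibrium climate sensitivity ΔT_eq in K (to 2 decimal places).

Net feedback parameter λ = (−3.3) + (+0.203) + (+0.151) + (+0.308) + (+1) = -1.638 W/m²/K.
ΔT = −F/λ = −3.91/(-1.638) = 2.39 K.

2.39 K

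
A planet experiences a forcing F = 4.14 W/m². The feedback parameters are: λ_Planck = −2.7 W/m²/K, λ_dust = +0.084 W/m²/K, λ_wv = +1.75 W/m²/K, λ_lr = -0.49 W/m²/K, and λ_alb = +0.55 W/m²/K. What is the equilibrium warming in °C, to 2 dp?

5.14 °C

Net feedback parameter λ = (−2.7) + (+0.084) + (+1.75) + (-0.49) + (+0.55) = -0.806 W/m²/K.
ΔT = −F/λ = −4.14/(-0.806) = 5.14 °C.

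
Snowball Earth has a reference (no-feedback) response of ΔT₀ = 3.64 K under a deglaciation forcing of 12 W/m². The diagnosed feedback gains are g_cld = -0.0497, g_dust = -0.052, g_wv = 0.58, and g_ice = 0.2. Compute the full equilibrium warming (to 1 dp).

Total gain g = -0.0497 − 0.052 + 0.58 + 0.2 = 0.6783.
Amplification A = 1/(1 − 0.6783) = 3.108.
ΔT = 3.64 × 3.108 = 11.3 K.

11.3 K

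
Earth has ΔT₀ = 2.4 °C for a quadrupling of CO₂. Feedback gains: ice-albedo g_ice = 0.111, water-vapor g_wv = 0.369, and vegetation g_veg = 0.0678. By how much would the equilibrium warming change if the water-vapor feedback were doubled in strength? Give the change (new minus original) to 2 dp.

Original: g = 0.5478, ΔT = 2.4/(1−0.5478) = 5.3074 °C.
With doubled water-vapor: g' = 0.9168, ΔT' = 2.4/(1−0.9168) = 28.8462 °C.
Change = 28.8462 − 5.3074 = 23.54 °C.

23.54 °C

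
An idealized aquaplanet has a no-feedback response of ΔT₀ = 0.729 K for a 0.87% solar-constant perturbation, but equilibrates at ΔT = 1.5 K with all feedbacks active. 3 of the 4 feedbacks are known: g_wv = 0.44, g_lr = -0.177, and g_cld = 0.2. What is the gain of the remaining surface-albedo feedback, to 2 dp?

0.05

Amplification A = ΔT/ΔT₀ = 1.5/0.729 = 2.058.
Total gain g = 1 − 1/A = 1 − 1/2.058 = 0.5141.
Known gains sum to 0.44 − 0.177 + 0.2 = 0.463.
g_alb = 0.5141 − 0.463 = 0.05.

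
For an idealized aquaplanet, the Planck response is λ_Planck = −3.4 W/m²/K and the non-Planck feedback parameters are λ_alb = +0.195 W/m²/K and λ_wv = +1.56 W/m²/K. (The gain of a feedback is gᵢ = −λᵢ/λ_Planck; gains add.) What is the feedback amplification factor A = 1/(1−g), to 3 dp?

Convert to gains: g_alb = 0.195/3.4 = 0.05735; g_wv = 1.56/3.4 = 0.4588.
Total gain g = 0.51615.
A = 1/(1 − 0.51615) = 2.067.

2.067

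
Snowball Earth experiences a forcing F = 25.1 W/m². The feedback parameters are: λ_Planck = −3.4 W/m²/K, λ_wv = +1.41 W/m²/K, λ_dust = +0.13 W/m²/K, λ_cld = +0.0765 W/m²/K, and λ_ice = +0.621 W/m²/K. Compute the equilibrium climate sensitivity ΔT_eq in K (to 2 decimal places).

Net feedback parameter λ = (−3.4) + (+1.41) + (+0.13) + (+0.0765) + (+0.621) = -1.1625 W/m²/K.
ΔT = −F/λ = −25.1/(-1.1625) = 21.59 K.

21.59 K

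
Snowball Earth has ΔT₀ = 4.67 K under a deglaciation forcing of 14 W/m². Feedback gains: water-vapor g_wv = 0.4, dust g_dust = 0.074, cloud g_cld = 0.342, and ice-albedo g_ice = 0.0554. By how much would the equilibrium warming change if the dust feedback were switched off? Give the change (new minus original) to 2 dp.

-13.26 K

Original: g = 0.8714, ΔT = 4.67/(1−0.8714) = 36.3142 K.
Without dust: g' = 0.7974, ΔT' = 4.67/(1−0.7974) = 23.0503 K.
Change = 23.0503 − 36.3142 = -13.26 K.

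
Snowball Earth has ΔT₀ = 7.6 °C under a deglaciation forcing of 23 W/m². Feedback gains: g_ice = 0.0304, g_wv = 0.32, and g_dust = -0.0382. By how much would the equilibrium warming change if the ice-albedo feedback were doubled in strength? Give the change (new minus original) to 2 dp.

Original: g = 0.3122, ΔT = 7.6/(1−0.3122) = 11.0497 °C.
With doubled ice-albedo: g' = 0.3426, ΔT' = 7.6/(1−0.3426) = 11.5607 °C.
Change = 11.5607 − 11.0497 = 0.51 °C.

0.51 °C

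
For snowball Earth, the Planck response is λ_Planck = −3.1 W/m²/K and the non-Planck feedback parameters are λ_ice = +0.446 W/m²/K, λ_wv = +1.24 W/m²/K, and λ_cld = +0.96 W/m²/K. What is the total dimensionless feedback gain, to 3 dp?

Convert to gains: g_ice = 0.446/3.1 = 0.1439; g_wv = 1.24/3.1 = 0.4; g_cld = 0.96/3.1 = 0.3097.
Total gain g = 0.8536.

0.854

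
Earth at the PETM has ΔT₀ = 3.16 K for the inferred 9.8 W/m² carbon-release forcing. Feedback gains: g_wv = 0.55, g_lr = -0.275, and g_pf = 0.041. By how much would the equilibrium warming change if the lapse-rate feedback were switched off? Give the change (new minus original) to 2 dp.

3.11 K

Original: g = 0.316, ΔT = 3.16/(1−0.316) = 4.6199 K.
Without lapse-rate: g' = 0.591, ΔT' = 3.16/(1−0.591) = 7.7262 K.
Change = 7.7262 − 4.6199 = 3.11 K.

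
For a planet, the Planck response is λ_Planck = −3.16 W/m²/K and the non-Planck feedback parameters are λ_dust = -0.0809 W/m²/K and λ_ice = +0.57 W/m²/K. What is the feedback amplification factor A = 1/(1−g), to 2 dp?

1.18

Convert to gains: g_dust = -0.0809/3.16 = -0.0256; g_ice = 0.57/3.16 = 0.1804.
Total gain g = 0.1548.
A = 1/(1 − 0.1548) = 1.18.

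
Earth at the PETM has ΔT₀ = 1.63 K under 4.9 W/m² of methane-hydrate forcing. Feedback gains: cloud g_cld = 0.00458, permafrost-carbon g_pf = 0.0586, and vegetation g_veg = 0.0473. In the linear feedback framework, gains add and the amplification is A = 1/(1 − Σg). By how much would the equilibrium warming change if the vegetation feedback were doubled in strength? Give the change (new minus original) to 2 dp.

Original: g = 0.11048, ΔT = 1.63/(1−0.11048) = 1.8324 K.
With doubled vegetation: g' = 0.15778, ΔT' = 1.63/(1−0.15778) = 1.9354 K.
Change = 1.9354 − 1.8324 = 0.10 K.

0.10 K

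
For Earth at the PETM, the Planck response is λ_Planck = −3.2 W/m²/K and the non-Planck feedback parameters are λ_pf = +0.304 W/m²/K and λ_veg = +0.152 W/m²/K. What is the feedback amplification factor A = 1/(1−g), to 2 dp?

1.17

Convert to gains: g_pf = 0.304/3.2 = 0.095; g_veg = 0.152/3.2 = 0.0475.
Total gain g = 0.1425.
A = 1/(1 − 0.1425) = 1.17.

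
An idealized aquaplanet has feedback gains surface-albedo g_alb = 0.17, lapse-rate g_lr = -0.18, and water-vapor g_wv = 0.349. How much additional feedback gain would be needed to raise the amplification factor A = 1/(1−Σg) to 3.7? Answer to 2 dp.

0.39

Current total gain = 0.339.
Target gain for A = 3.7: g* = 1 − 1/3.7 = 0.7297.
Additional gain needed = 0.7297 − 0.339 = 0.39.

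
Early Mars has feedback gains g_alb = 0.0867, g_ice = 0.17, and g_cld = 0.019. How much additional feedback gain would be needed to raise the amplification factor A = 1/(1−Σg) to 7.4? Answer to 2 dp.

Current total gain = 0.2757.
Target gain for A = 7.4: g* = 1 − 1/7.4 = 0.8649.
Additional gain needed = 0.8649 − 0.2757 = 0.59.

0.59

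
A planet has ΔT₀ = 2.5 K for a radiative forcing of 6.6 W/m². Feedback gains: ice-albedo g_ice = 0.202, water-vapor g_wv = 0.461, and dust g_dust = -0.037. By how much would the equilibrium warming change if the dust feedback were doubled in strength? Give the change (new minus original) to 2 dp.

-0.60 K

Original: g = 0.626, ΔT = 2.5/(1−0.626) = 6.6845 K.
With doubled dust: g' = 0.589, ΔT' = 2.5/(1−0.589) = 6.0827 K.
Change = 6.0827 − 6.6845 = -0.60 K.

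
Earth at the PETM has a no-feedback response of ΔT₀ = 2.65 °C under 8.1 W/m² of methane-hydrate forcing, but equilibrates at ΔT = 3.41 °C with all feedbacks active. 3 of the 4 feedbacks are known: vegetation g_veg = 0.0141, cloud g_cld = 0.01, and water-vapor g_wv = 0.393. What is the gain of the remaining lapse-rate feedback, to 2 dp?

-0.19

Amplification A = ΔT/ΔT₀ = 3.41/2.65 = 1.287.
Total gain g = 1 − 1/A = 1 − 1/1.287 = 0.223.
Known gains sum to 0.0141 + 0.01 + 0.393 = 0.4171.
g_lr = 0.223 − 0.4171 = -0.19.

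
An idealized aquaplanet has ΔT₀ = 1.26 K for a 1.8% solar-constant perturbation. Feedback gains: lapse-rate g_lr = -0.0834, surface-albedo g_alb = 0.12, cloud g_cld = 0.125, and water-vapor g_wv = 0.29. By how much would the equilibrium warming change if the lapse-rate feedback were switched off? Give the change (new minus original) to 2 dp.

Original: g = 0.4516, ΔT = 1.26/(1−0.4516) = 2.2976 K.
Without lapse-rate: g' = 0.535, ΔT' = 1.26/(1−0.535) = 2.7097 K.
Change = 2.7097 − 2.2976 = 0.41 K.

0.41 K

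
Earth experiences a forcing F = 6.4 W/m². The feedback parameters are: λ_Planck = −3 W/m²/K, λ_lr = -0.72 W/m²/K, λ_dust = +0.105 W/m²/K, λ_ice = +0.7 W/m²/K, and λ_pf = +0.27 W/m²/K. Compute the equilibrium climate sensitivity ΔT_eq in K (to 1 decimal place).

Net feedback parameter λ = (−3) + (-0.72) + (+0.105) + (+0.7) + (+0.27) = -2.645 W/m²/K.
ΔT = −F/λ = −6.4/(-2.645) = 2.4 K.

2.4 K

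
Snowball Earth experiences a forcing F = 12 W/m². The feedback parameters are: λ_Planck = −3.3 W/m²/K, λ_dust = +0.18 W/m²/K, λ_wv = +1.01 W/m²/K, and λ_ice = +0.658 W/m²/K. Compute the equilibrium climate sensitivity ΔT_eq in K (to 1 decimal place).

Net feedback parameter λ = (−3.3) + (+0.18) + (+1.01) + (+0.658) = -1.452 W/m²/K.
ΔT = −F/λ = −12/(-1.452) = 8.3 K.

8.3 K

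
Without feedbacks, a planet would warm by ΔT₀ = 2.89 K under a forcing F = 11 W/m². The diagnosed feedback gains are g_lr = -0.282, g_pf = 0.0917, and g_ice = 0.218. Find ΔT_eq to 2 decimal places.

Total gain g = -0.282 + 0.0917 + 0.218 = 0.0277.
Amplification A = 1/(1 − 0.0277) = 1.028.
ΔT = 2.89 × 1.028 = 2.97 K.

2.97 K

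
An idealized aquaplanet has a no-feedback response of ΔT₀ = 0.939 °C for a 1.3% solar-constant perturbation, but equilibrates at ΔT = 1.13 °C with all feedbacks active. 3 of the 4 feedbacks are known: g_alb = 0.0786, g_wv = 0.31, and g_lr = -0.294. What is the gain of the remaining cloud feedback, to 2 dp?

Amplification A = ΔT/ΔT₀ = 1.13/0.939 = 1.203.
Total gain g = 1 − 1/A = 1 − 1/1.203 = 0.1687.
Known gains sum to 0.0786 + 0.31 − 0.294 = 0.0946.
g_cld = 0.1687 − 0.0946 = 0.07.

0.07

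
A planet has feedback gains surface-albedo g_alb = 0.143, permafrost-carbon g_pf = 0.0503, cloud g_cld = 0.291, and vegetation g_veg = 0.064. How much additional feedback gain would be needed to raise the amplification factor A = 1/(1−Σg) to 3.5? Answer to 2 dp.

0.17

Current total gain = 0.5483.
Target gain for A = 3.5: g* = 1 − 1/3.5 = 0.7143.
Additional gain needed = 0.7143 − 0.5483 = 0.17.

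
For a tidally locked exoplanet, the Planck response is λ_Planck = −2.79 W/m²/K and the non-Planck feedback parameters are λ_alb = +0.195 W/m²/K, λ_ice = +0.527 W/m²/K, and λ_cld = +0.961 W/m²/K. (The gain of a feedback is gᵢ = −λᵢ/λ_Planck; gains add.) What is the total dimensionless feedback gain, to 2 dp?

Convert to gains: g_alb = 0.195/2.79 = 0.06989; g_ice = 0.527/2.79 = 0.1889; g_cld = 0.961/2.79 = 0.3444.
Total gain g = 0.60319.

0.60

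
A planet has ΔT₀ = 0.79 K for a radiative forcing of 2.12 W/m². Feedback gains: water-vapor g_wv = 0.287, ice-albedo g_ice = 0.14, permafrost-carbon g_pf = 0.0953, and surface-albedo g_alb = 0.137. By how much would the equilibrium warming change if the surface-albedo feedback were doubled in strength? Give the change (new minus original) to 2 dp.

1.56 K

Original: g = 0.6593, ΔT = 0.79/(1−0.6593) = 2.3188 K.
With doubled surface-albedo: g' = 0.7963, ΔT' = 0.79/(1−0.7963) = 3.8783 K.
Change = 3.8783 − 2.3188 = 1.56 K.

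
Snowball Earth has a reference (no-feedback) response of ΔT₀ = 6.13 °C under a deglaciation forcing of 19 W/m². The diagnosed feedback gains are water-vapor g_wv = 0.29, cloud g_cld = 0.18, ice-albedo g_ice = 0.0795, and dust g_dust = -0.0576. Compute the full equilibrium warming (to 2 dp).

12.06 °C

Total gain g = 0.29 + 0.18 + 0.0795 − 0.0576 = 0.4919.
Amplification A = 1/(1 − 0.4919) = 1.968.
ΔT = 6.13 × 1.968 = 12.06 °C.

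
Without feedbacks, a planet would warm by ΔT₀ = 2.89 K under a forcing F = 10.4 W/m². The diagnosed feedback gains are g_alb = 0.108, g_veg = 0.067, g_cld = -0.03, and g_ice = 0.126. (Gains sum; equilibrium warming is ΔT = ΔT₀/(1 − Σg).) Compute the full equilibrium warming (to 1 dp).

Total gain g = 0.108 + 0.067 − 0.03 + 0.126 = 0.271.
Amplification A = 1/(1 − 0.271) = 1.372.
ΔT = 2.89 × 1.372 = 4.0 K.

4.0 K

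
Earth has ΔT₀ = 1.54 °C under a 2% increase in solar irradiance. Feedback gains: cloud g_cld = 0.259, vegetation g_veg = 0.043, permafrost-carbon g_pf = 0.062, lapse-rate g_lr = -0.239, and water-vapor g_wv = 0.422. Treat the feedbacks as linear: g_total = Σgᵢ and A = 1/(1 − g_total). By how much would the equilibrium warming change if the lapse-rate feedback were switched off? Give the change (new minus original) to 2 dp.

3.80 °C

Original: g = 0.547, ΔT = 1.54/(1−0.547) = 3.3996 °C.
Without lapse-rate: g' = 0.786, ΔT' = 1.54/(1−0.786) = 7.1963 °C.
Change = 7.1963 − 3.3996 = 3.80 °C.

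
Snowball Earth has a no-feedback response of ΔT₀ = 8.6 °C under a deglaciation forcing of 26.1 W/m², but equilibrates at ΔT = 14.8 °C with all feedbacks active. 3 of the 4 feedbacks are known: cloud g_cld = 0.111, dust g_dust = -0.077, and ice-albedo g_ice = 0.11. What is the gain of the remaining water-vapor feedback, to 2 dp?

Amplification A = ΔT/ΔT₀ = 14.8/8.6 = 1.721.
Total gain g = 1 − 1/A = 1 − 1/1.721 = 0.4189.
Known gains sum to 0.111 − 0.077 + 0.11 = 0.144.
g_wv = 0.4189 − 0.144 = 0.27.

0.27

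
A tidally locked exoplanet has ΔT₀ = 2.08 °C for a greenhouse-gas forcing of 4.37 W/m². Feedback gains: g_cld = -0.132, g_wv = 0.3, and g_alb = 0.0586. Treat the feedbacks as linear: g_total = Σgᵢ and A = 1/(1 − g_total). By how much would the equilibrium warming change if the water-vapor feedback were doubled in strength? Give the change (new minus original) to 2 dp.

Original: g = 0.2266, ΔT = 2.08/(1−0.2266) = 2.6894 °C.
With doubled water-vapor: g' = 0.5266, ΔT' = 2.08/(1−0.5266) = 4.3937 °C.
Change = 4.3937 − 2.6894 = 1.70 °C.

1.70 °C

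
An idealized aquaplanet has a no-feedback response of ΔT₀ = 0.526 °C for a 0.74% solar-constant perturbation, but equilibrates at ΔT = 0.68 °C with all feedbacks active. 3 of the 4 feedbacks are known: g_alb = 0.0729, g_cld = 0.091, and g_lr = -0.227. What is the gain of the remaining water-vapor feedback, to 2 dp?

0.29

Amplification A = ΔT/ΔT₀ = 0.68/0.526 = 1.293.
Total gain g = 1 − 1/A = 1 − 1/1.293 = 0.2266.
Known gains sum to 0.0729 + 0.091 − 0.227 = -0.0631.
g_wv = 0.2266 + 0.0631 = 0.29.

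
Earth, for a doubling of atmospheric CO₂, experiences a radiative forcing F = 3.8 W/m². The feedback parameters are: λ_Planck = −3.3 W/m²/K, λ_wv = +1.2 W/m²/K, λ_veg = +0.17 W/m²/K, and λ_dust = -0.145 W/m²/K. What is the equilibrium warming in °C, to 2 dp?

Net feedback parameter λ = (−3.3) + (+1.2) + (+0.17) + (-0.145) = -2.075 W/m²/K.
ΔT = −F/λ = −3.8/(-2.075) = 1.83 °C.

1.83 °C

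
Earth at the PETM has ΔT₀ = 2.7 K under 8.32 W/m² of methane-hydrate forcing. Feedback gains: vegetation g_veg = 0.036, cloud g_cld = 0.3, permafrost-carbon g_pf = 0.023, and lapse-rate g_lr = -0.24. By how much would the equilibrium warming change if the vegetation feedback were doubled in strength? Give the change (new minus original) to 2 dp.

0.13 K

Original: g = 0.119, ΔT = 2.7/(1−0.119) = 3.0647 K.
With doubled vegetation: g' = 0.155, ΔT' = 2.7/(1−0.155) = 3.1953 K.
Change = 3.1953 − 3.0647 = 0.13 K.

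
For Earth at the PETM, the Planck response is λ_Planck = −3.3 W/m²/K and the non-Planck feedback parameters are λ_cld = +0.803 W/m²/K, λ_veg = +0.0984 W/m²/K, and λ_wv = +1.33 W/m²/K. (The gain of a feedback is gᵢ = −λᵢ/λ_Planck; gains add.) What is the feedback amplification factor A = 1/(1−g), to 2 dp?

Convert to gains: g_cld = 0.803/3.3 = 0.2433; g_veg = 0.0984/3.3 = 0.02982; g_wv = 1.33/3.3 = 0.403.
Total gain g = 0.67612.
A = 1/(1 − 0.67612) = 3.09.

3.09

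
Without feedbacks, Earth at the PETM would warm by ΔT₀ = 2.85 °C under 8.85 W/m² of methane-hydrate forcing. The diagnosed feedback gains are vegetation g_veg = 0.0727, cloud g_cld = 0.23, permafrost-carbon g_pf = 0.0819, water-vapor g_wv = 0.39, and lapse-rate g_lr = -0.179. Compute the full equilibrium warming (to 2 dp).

7.05 °C

Total gain g = 0.0727 + 0.23 + 0.0819 + 0.39 − 0.179 = 0.5956.
Amplification A = 1/(1 − 0.5956) = 2.473.
ΔT = 2.85 × 2.473 = 7.05 °C.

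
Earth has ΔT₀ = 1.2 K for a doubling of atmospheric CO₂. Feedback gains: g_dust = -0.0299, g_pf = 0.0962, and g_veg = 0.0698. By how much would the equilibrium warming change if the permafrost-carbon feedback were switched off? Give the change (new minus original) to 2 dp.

-0.14 K

Original: g = 0.1361, ΔT = 1.2/(1−0.1361) = 1.3890 K.
Without permafrost-carbon: g' = 0.0399, ΔT' = 1.2/(1−0.0399) = 1.2499 K.
Change = 1.2499 − 1.3890 = -0.14 K.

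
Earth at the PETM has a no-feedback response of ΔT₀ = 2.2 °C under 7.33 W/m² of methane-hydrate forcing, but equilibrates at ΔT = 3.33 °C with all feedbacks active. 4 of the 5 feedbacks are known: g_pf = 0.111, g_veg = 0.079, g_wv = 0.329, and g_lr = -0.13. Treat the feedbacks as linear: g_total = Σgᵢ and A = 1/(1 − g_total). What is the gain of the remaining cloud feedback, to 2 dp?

-0.05

Amplification A = ΔT/ΔT₀ = 3.33/2.2 = 1.514.
Total gain g = 1 − 1/A = 1 − 1/1.514 = 0.3395.
Known gains sum to 0.111 + 0.079 + 0.329 − 0.13 = 0.389.
g_cld = 0.3395 − 0.389 = -0.05.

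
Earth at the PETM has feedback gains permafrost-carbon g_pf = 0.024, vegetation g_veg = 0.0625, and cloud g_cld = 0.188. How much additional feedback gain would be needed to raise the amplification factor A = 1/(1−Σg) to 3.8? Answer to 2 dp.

Current total gain = 0.2745.
Target gain for A = 3.8: g* = 1 − 1/3.8 = 0.7368.
Additional gain needed = 0.7368 − 0.2745 = 0.46.

0.46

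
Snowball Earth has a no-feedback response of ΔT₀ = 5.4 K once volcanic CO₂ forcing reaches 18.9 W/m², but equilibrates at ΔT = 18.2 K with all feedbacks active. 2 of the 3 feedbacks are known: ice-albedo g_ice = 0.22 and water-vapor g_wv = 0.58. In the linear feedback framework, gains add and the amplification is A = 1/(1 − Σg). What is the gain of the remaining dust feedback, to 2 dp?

Amplification A = ΔT/ΔT₀ = 18.2/5.4 = 3.37.
Total gain g = 1 − 1/A = 1 − 1/3.37 = 0.7033.
Known gains sum to 0.22 + 0.58 = 0.8.
g_dust = 0.7033 − 0.8 = -0.10.

-0.10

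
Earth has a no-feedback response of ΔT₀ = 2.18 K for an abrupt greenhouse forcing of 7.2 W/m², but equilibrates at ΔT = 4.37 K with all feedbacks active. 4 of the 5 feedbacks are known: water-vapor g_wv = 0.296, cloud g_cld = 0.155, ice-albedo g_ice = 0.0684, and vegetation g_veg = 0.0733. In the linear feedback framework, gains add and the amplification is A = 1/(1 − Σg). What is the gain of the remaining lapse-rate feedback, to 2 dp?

Amplification A = ΔT/ΔT₀ = 4.37/2.18 = 2.005.
Total gain g = 1 − 1/A = 1 − 1/2.005 = 0.5012.
Known gains sum to 0.296 + 0.155 + 0.0684 + 0.0733 = 0.5927.
g_lr = 0.5012 − 0.5927 = -0.09.

-0.09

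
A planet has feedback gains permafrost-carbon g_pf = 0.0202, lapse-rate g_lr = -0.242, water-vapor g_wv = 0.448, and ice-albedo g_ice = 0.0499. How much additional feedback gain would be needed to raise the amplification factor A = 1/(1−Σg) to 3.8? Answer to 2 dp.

0.46

Current total gain = 0.2761.
Target gain for A = 3.8: g* = 1 − 1/3.8 = 0.7368.
Additional gain needed = 0.7368 − 0.2761 = 0.46.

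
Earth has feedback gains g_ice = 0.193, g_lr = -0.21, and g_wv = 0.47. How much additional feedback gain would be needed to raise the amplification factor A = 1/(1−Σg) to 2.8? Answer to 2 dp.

Current total gain = 0.453.
Target gain for A = 2.8: g* = 1 − 1/2.8 = 0.6429.
Additional gain needed = 0.6429 − 0.453 = 0.19.

0.19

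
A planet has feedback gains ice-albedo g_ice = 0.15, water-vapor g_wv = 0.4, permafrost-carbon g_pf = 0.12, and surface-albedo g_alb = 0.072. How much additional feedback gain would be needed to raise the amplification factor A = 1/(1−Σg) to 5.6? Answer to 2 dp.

0.08

Current total gain = 0.742.
Target gain for A = 5.6: g* = 1 − 1/5.6 = 0.8214.
Additional gain needed = 0.8214 − 0.742 = 0.08.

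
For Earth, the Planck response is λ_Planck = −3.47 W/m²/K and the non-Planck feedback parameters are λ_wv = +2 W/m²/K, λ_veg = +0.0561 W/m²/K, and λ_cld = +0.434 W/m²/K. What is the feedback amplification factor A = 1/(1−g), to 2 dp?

Convert to gains: g_wv = 2/3.47 = 0.5764; g_veg = 0.0561/3.47 = 0.01617; g_cld = 0.434/3.47 = 0.1251.
Total gain g = 0.71767.
A = 1/(1 − 0.71767) = 3.54.

3.54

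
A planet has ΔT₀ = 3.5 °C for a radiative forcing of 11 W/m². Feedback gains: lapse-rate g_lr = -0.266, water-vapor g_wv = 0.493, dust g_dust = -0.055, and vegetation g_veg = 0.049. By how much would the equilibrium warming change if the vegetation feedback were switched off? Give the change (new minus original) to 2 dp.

Original: g = 0.221, ΔT = 3.5/(1−0.221) = 4.4929 °C.
Without vegetation: g' = 0.172, ΔT' = 3.5/(1−0.172) = 4.2271 °C.
Change = 4.2271 − 4.4929 = -0.27 °C.

-0.27 °C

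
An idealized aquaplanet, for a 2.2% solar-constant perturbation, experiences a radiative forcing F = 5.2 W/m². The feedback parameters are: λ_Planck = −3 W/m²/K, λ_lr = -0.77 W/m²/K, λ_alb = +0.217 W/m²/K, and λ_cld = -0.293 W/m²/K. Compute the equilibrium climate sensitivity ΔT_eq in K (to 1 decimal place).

1.4 K

Net feedback parameter λ = (−3) + (-0.77) + (+0.217) + (-0.293) = -3.846 W/m²/K.
ΔT = −F/λ = −5.2/(-3.846) = 1.4 K.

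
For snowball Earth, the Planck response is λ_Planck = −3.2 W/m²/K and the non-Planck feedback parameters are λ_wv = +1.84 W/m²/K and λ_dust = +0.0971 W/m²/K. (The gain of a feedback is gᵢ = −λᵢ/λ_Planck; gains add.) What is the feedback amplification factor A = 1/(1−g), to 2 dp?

Convert to gains: g_wv = 1.84/3.2 = 0.575; g_dust = 0.0971/3.2 = 0.03034.
Total gain g = 0.60534.
A = 1/(1 − 0.60534) = 2.53.

2.53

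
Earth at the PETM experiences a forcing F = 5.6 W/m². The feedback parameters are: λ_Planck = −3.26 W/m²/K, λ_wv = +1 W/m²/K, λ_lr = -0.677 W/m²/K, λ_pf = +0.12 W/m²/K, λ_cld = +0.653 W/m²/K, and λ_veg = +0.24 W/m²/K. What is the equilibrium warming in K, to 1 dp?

2.9 K

Net feedback parameter λ = (−3.26) + (+1) + (-0.677) + (+0.12) + (+0.653) + (+0.24) = -1.924 W/m²/K.
ΔT = −F/λ = −5.6/(-1.924) = 2.9 K.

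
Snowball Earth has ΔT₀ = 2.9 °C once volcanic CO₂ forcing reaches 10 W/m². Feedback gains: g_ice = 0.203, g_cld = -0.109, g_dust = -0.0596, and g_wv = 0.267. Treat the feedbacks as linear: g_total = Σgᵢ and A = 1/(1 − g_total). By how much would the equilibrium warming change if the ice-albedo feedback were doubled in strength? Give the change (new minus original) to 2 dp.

1.70 °C

Original: g = 0.3014, ΔT = 2.9/(1−0.3014) = 4.1512 °C.
With doubled ice-albedo: g' = 0.5044, ΔT' = 2.9/(1−0.5044) = 5.8515 °C.
Change = 5.8515 − 4.1512 = 1.70 °C.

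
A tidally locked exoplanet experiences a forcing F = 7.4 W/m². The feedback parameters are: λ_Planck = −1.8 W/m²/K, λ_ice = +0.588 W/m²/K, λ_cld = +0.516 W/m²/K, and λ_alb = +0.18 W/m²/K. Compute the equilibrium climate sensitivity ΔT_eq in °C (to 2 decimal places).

14.34 °C

Net feedback parameter λ = (−1.8) + (+0.588) + (+0.516) + (+0.18) = -0.516 W/m²/K.
ΔT = −F/λ = −7.4/(-0.516) = 14.34 °C.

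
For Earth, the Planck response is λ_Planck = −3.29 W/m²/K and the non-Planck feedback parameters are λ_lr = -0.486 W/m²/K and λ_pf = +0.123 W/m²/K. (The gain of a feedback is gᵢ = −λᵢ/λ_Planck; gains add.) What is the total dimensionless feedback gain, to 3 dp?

-0.110

Convert to gains: g_lr = -0.486/3.29 = -0.1477; g_pf = 0.123/3.29 = 0.03739.
Total gain g = -0.11031.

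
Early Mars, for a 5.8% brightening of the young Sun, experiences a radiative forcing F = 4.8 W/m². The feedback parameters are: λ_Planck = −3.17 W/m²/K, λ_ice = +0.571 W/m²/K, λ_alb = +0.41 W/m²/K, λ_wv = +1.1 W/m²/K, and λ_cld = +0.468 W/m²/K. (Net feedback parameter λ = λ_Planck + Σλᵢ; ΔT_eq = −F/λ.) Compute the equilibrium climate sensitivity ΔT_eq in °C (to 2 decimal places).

7.73 °C

Net feedback parameter λ = (−3.17) + (+0.571) + (+0.41) + (+1.1) + (+0.468) = -0.621 W/m²/K.
ΔT = −F/λ = −4.8/(-0.621) = 7.73 °C.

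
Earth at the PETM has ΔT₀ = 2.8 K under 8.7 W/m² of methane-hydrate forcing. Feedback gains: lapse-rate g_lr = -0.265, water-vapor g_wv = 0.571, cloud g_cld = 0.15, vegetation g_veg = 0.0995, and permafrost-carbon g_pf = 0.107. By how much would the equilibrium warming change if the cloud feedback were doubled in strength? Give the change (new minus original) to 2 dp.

Original: g = 0.6625, ΔT = 2.8/(1−0.6625) = 8.2963 K.
With doubled cloud: g' = 0.8125, ΔT' = 2.8/(1−0.8125) = 14.9333 K.
Change = 14.9333 − 8.2963 = 6.64 K.

6.64 K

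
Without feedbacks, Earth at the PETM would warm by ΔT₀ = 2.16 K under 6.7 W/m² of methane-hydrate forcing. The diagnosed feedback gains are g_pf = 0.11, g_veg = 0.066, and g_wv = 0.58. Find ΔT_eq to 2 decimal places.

8.85 K

Total gain g = 0.11 + 0.066 + 0.58 = 0.756.
Amplification A = 1/(1 − 0.756) = 4.098.
ΔT = 2.16 × 4.098 = 8.85 K.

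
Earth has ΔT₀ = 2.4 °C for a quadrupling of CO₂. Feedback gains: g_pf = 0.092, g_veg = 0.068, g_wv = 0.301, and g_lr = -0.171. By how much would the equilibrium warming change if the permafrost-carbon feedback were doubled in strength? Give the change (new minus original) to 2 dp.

0.50 °C

Original: g = 0.29, ΔT = 2.4/(1−0.29) = 3.3803 °C.
With doubled permafrost-carbon: g' = 0.382, ΔT' = 2.4/(1−0.382) = 3.8835 °C.
Change = 3.8835 − 3.3803 = 0.50 °C.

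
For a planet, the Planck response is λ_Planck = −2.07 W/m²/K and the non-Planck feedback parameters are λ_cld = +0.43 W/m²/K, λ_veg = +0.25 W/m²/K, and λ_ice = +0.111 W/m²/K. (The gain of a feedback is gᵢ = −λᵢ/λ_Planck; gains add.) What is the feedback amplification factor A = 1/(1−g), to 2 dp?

Convert to gains: g_cld = 0.43/2.07 = 0.2077; g_veg = 0.25/2.07 = 0.1208; g_ice = 0.111/2.07 = 0.05362.
Total gain g = 0.38212.
A = 1/(1 − 0.38212) = 1.62.

1.62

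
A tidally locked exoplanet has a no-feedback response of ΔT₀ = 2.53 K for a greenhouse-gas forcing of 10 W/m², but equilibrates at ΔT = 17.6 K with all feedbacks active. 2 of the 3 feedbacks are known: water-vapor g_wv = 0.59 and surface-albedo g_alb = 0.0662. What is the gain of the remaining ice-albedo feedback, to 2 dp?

Amplification A = ΔT/ΔT₀ = 17.6/2.53 = 6.957.
Total gain g = 1 − 1/A = 1 − 1/6.957 = 0.8563.
Known gains sum to 0.59 + 0.0662 = 0.6562.
g_ice = 0.8563 − 0.6562 = 0.20.

0.20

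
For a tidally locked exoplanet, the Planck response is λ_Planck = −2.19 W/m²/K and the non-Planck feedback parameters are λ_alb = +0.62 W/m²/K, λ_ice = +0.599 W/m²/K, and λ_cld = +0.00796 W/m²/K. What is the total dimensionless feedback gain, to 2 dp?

0.56

Convert to gains: g_alb = 0.62/2.19 = 0.2831; g_ice = 0.599/2.19 = 0.2735; g_cld = 0.00796/2.19 = 0.003635.
Total gain g = 0.560235.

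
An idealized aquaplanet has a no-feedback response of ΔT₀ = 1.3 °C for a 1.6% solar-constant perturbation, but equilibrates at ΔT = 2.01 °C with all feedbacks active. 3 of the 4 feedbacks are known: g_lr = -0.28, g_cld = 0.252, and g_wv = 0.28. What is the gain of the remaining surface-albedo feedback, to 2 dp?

Amplification A = ΔT/ΔT₀ = 2.01/1.3 = 1.546.
Total gain g = 1 − 1/A = 1 − 1/1.546 = 0.3532.
Known gains sum to -0.28 + 0.252 + 0.28 = 0.252.
g_alb = 0.3532 − 0.252 = 0.10.

0.10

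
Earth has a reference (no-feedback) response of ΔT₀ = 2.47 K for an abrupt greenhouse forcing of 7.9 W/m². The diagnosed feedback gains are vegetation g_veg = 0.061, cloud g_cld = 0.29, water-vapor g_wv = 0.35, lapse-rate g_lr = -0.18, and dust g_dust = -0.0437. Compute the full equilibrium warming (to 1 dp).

Total gain g = 0.061 + 0.29 + 0.35 − 0.18 − 0.0437 = 0.4773.
Amplification A = 1/(1 − 0.4773) = 1.913.
ΔT = 2.47 × 1.913 = 4.7 K.

4.7 K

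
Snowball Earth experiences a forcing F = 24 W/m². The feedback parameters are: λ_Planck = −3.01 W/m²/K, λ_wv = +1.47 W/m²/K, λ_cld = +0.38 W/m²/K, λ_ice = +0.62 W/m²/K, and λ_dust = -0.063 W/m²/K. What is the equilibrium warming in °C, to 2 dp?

39.80 °C

Net feedback parameter λ = (−3.01) + (+1.47) + (+0.38) + (+0.62) + (-0.063) = -0.603 W/m²/K.
ΔT = −F/λ = −24/(-0.603) = 39.80 °C.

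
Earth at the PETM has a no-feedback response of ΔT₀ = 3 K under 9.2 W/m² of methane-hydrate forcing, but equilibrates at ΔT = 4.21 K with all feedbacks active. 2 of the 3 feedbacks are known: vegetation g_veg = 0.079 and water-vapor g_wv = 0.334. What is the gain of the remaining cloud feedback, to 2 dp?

-0.13

Amplification A = ΔT/ΔT₀ = 4.21/3 = 1.403.
Total gain g = 1 − 1/A = 1 − 1/1.403 = 0.2872.
Known gains sum to 0.079 + 0.334 = 0.413.
g_cld = 0.2872 − 0.413 = -0.13.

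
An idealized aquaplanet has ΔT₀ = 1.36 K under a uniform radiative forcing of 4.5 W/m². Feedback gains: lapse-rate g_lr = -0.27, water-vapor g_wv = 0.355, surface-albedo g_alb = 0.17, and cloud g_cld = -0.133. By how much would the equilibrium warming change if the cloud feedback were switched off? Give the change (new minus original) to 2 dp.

0.28 K

Original: g = 0.122, ΔT = 1.36/(1−0.122) = 1.5490 K.
Without cloud: g' = 0.255, ΔT' = 1.36/(1−0.255) = 1.8255 K.
Change = 1.8255 − 1.5490 = 0.28 K.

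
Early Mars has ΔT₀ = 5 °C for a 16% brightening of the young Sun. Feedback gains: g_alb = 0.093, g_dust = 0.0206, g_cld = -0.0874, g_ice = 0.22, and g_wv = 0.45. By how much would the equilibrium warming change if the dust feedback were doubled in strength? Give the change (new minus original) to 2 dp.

1.20 °C

Original: g = 0.6962, ΔT = 5/(1−0.6962) = 16.4582 °C.
With doubled dust: g' = 0.7168, ΔT' = 5/(1−0.7168) = 17.6554 °C.
Change = 17.6554 − 16.4582 = 1.20 °C.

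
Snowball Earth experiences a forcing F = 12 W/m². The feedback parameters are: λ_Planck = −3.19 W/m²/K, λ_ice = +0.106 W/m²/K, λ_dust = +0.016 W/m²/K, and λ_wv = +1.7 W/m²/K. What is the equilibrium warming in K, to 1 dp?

8.8 K

Net feedback parameter λ = (−3.19) + (+0.106) + (+0.016) + (+1.7) = -1.368 W/m²/K.
ΔT = −F/λ = −12/(-1.368) = 8.8 K.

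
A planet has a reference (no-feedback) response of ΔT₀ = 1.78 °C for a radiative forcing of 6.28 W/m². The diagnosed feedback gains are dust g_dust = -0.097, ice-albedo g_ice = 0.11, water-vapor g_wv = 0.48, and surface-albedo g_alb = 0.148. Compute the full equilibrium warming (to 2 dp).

4.96 °C

Total gain g = -0.097 + 0.11 + 0.48 + 0.148 = 0.641.
Amplification A = 1/(1 − 0.641) = 2.786.
ΔT = 1.78 × 2.786 = 4.96 °C.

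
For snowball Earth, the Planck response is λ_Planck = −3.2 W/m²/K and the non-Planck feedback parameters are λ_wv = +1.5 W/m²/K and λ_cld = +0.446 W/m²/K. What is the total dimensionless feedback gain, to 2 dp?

0.61

Convert to gains: g_wv = 1.5/3.2 = 0.4688; g_cld = 0.446/3.2 = 0.1394.
Total gain g = 0.6082.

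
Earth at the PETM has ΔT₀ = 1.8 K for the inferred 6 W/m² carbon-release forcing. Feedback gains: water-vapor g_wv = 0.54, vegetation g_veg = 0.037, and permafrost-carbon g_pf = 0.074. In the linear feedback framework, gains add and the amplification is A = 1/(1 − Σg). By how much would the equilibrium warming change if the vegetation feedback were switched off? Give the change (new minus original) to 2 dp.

Original: g = 0.651, ΔT = 1.8/(1−0.651) = 5.1576 K.
Without vegetation: g' = 0.614, ΔT' = 1.8/(1−0.614) = 4.6632 K.
Change = 4.6632 − 5.1576 = -0.49 K.

-0.49 K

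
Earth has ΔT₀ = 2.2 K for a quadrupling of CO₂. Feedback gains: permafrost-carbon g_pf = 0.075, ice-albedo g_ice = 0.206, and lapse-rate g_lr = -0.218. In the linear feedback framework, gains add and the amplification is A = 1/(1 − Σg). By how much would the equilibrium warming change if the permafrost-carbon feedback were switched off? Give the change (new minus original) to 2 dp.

-0.17 K

Original: g = 0.063, ΔT = 2.2/(1−0.063) = 2.3479 K.
Without permafrost-carbon: g' = -0.012, ΔT' = 2.2/(1+0.012) = 2.1739 K.
Change = 2.1739 − 2.3479 = -0.17 K.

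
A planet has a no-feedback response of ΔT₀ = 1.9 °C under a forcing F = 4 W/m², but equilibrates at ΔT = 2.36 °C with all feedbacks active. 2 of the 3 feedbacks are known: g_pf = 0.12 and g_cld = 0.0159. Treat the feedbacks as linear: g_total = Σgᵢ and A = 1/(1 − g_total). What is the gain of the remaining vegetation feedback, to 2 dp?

Amplification A = ΔT/ΔT₀ = 2.36/1.9 = 1.242.
Total gain g = 1 − 1/A = 1 − 1/1.242 = 0.1948.
Known gains sum to 0.12 + 0.0159 = 0.1359.
g_veg = 0.1948 − 0.1359 = 0.06.

0.06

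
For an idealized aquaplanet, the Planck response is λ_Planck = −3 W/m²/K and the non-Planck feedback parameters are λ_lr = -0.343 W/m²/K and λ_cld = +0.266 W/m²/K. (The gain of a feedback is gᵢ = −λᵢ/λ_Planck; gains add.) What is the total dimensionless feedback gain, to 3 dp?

Convert to gains: g_lr = -0.343/3 = -0.1143; g_cld = 0.266/3 = 0.08867.
Total gain g = -0.02563.

-0.026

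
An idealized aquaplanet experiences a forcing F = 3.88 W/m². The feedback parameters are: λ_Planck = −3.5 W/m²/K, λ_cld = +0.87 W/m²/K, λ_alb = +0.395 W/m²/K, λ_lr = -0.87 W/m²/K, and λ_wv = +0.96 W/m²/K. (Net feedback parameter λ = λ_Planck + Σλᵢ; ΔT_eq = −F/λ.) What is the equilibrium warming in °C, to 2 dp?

1.81 °C

Net feedback parameter λ = (−3.5) + (+0.87) + (+0.395) + (-0.87) + (+0.96) = -2.145 W/m²/K.
ΔT = −F/λ = −3.88/(-2.145) = 1.81 °C.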